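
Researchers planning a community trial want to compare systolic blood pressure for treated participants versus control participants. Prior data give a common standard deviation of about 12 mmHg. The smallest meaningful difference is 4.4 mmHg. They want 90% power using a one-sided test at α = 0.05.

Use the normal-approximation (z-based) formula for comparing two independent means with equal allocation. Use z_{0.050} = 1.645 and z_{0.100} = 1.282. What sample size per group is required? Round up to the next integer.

n = (z_α + z_β)² · (σ₁² + σ₂²) / δ²
  = (1.645 + 1.282)² · (2·12² = 288) / 4.4²
  = 8.5673 · 288 / 19.36
  = 127.45
Round up → n = 128 per group.

n = 128 per group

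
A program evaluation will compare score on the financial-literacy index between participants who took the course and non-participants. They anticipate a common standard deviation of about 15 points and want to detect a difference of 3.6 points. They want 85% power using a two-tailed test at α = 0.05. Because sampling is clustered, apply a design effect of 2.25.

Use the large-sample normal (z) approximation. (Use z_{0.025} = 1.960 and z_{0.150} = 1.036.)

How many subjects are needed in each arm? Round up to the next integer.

n = 702 per group

n = (z_{α/2} + z_β)² · (σ₁² + σ₂²) / δ²
  = (1.960 + 1.036)² · (2·15² = 450) / 3.6²
  = 8.9760 · 450 / 12.96
  = 311.67
Design effect: 2.25 × 311.67 = 701.25.
Round up → n = 702 per group.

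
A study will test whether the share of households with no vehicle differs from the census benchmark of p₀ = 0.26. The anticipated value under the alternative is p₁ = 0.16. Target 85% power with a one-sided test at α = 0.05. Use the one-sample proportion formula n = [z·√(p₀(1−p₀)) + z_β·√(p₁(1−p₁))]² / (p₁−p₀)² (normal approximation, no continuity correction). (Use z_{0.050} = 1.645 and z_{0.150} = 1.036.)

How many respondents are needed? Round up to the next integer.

n = [z_α·√(p₀q₀) + z_β·√(p₁q₁)]² / (p₁ − p₀)²
  = [1.645·√(0.26·0.74) + 1.036·√(0.16·0.84)]² / (-0.10)²
  = [1.645·0.4386 + 1.036·0.3666]² / 0.0100
  = [1.1014]² / 0.0100
  = 121.30
Round up → n = 122.

n = 122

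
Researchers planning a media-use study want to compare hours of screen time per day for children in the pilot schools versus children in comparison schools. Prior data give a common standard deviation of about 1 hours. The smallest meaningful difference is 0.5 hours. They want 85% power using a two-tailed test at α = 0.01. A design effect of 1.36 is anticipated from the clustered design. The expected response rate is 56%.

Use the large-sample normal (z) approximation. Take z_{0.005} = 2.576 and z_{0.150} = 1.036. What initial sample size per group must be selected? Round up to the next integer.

n = (z_{α/2} + z_β)² · (σ₁² + σ₂²) / δ²
  = (2.576 + 1.036)² · (2·1² = 2) / 0.5²
  = 13.0465 · 2 / 0.25
  = 104.37
Design effect: 1.36 × 104.37 = 141.95.
Adjust for 56% response: 141.95 / 0.56 = 253.48.
Round up → n = 254 per group.

n = 254 per group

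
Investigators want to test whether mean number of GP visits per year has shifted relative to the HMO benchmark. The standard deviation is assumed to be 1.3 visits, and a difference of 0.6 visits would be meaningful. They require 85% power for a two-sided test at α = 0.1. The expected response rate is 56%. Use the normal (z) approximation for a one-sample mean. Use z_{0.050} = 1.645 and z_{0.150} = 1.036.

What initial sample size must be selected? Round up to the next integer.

n = (z_{α/2} + z_β)² · σ² / δ²
  = (1.645 + 1.036)² · 1.3² / 0.6²
  = 7.1878 · 1.69 / 0.36
  = 33.74
Adjust for 56% response: 33.74 / 0.56 = 60.25.
Round up → n = 61.

n = 61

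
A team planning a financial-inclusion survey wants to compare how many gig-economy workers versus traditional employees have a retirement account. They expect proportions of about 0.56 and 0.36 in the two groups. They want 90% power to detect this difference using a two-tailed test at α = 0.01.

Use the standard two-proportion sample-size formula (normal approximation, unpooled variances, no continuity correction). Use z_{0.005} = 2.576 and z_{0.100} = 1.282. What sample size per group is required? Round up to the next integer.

n = 178 per group

n = (z_{α/2} + z_β)² · [p₁(1−p₁) + p₂(1−p₂)] / (p₁ − p₂)²
  = (2.576 + 1.282)² · (0.56·0.44 + 0.36·0.64) / (0.20)²
  = (3.858)² · (0.2464 + 0.2304) / 0.0400
  = 14.8842 · 0.4768 / 0.0400
  = 177.42
Round up → n = 178 per group.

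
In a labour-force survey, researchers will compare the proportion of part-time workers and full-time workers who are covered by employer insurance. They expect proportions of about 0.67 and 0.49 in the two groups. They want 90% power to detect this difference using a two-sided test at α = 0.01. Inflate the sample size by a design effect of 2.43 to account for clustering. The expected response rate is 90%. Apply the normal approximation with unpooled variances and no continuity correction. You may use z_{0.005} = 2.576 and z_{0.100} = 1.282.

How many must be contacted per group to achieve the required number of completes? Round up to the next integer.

n = 585 per group

n = (z_{α/2} + z_β)² · [p₁(1−p₁) + p₂(1−p₂)] / (p₁ − p₂)²
  = (2.576 + 1.282)² · (0.67·0.33 + 0.49·0.51) / (0.18)²
  = (3.858)² · (0.2211 + 0.2499) / 0.0324
  = 14.8842 · 0.4710 / 0.0324
  = 216.37
Design effect: 2.43 × 216.37 = 525.78.
Adjust for 90% response: 525.78 / 0.90 = 584.20.
Round up → n = 585 per group.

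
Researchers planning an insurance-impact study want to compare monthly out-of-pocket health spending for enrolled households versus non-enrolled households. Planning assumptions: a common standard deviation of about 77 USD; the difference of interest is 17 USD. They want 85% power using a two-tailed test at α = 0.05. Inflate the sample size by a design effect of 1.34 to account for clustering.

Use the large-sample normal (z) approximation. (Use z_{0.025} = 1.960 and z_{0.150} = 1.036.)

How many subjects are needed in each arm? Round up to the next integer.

n = 494 per group

n = (z_{α/2} + z_β)² · (σ₁² + σ₂²) / δ²
  = (1.960 + 1.036)² · (2·77² = 11858) / 17²
  = 8.9760 · 11858 / 289
  = 368.30
Design effect: 1.34 × 368.30 = 493.52.
Round up → n = 494 per group.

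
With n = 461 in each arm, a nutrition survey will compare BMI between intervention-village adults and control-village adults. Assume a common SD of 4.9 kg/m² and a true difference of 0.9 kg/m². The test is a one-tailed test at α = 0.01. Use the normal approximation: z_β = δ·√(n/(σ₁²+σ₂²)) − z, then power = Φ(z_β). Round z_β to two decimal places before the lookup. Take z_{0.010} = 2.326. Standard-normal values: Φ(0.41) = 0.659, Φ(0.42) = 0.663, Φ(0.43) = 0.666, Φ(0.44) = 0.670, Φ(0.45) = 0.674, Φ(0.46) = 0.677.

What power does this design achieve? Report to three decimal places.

Power ≈ 0.677

z_β = δ·√(n/(σ₁²+σ₂²)) − z_α
    = 0.9 · √(461/48.02) − 2.326
    = 0.9 · 3.09841 − 2.326
    = 2.7886 − 2.326 = 0.4626 → 0.46
Power = Φ(0.46) = 0.677.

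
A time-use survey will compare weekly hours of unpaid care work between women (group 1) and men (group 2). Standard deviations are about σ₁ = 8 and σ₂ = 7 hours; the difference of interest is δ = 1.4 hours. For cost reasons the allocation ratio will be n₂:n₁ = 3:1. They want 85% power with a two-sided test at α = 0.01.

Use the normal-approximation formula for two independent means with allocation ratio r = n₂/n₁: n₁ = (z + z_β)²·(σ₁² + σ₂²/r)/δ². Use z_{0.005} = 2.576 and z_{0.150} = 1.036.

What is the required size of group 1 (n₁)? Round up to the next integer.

n₁ = (z_{α/2} + z_β)² · (σ₁² + σ₂²/r) / δ²
   = (2.576 + 1.036)² · (8² + 7²/3) / 1.4²
   = 13.0465 · (64 + 16.3333) / 1.96
   = 13.0465 · 80.3333 / 1.96
   = 534.73
Round up → n₁ = 535; n₂ = r·n₁ = 3 × 535 = 1605.

n₁ = 535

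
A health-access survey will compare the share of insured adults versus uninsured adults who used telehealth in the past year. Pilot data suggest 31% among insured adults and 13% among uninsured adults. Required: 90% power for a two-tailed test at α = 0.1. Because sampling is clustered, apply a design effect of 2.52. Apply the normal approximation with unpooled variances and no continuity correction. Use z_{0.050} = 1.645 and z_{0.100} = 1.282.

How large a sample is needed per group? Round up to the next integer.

n = 218 per group

n = (z_{α/2} + z_β)² · [p₁(1−p₁) + p₂(1−p₂)] / (p₁ − p₂)²
  = (1.645 + 1.282)² · (0.31·0.69 + 0.13·0.87) / (0.18)²
  = (2.927)² · (0.2139 + 0.1131) / 0.0324
  = 8.5673 · 0.3270 / 0.0324
  = 86.47
Design effect: 2.52 × 86.47 = 217.90.
Round up → n = 218 per group.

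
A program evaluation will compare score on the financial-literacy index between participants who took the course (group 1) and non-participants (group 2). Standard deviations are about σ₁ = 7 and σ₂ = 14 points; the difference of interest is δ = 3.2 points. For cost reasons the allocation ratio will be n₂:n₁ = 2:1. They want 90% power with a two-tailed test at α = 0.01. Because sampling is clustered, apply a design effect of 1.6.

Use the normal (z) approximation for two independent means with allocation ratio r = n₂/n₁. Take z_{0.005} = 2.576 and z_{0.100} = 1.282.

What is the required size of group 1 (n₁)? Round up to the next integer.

n₁ = (z_{α/2} + z_β)² · (σ₁² + σ₂²/r) / δ²
   = (2.576 + 1.282)² · (7² + 14²/2) / 3.2²
   = 14.8842 · (49 + 98) / 10.24
   = 14.8842 · 147 / 10.24
   = 213.67
Design effect: 1.6 × 213.67 = 341.87.
Round up → n₁ = 342; n₂ = r·n₁ = 2 × 342 = 684.

n₁ = 342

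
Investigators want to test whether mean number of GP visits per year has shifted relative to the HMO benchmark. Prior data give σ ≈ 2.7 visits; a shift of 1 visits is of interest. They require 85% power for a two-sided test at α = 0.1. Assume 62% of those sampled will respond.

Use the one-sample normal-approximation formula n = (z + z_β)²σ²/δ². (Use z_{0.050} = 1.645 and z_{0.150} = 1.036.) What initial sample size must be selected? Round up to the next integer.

n = 85

n = (z_{α/2} + z_β)² · σ² / δ²
  = (1.645 + 1.036)² · 2.7² / 1²
  = 7.1878 · 7.29 / 1
  = 52.40
Adjust for 62% response: 52.40 / 0.62 = 84.51.
Round up → n = 85.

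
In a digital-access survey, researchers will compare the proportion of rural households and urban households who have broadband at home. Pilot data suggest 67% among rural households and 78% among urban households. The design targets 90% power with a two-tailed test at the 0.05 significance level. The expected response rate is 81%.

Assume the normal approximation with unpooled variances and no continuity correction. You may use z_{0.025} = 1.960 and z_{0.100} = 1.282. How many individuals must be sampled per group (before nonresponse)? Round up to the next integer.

n = (z_{α/2} + z_β)² · [p₁(1−p₁) + p₂(1−p₂)] / (p₁ − p₂)²
  = (1.960 + 1.282)² · (0.67·0.33 + 0.78·0.22) / (-0.11)²
  = (3.242)² · (0.2211 + 0.1716) / 0.0121
  = 10.5106 · 0.3927 / 0.0121
  = 341.12
Adjust for 81% response: 341.12 / 0.81 = 421.13.
Round up → n = 422 per group.

n = 422 per group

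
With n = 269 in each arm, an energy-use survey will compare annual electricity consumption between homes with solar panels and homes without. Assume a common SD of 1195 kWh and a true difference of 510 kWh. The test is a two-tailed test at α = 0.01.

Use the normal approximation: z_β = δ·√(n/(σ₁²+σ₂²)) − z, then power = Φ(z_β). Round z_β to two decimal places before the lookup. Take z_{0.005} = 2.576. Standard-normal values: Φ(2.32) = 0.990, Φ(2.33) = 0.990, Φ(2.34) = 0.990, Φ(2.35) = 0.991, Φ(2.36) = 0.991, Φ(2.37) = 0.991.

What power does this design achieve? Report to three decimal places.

z_β = δ·√(n/(σ₁²+σ₂²)) − z_{α/2}
    = 510 · √(269/2856050) − 2.576
    = 510 · 0.00970 − 2.576
    = 4.9495 − 2.576 = 2.3735 → 2.37
Power = Φ(2.37) = 0.991.

Power ≈ 0.991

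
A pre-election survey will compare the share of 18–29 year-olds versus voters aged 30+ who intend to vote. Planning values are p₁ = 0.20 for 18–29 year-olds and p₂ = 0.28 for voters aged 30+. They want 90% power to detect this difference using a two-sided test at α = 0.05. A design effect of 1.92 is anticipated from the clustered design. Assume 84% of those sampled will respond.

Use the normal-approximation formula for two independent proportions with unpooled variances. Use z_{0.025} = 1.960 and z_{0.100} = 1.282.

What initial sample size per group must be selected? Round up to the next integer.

n = 1358 per group

n = (z_{α/2} + z_β)² · [p₁(1−p₁) + p₂(1−p₂)] / (p₁ − p₂)²
  = (1.960 + 1.282)² · (0.20·0.80 + 0.28·0.72) / (-0.08)²
  = (3.242)² · (0.1600 + 0.2016) / 0.0064
  = 10.5106 · 0.3616 / 0.0064
  = 593.85
Design effect: 1.92 × 593.85 = 1140.19.
Adjust for 84% response: 1140.19 / 0.84 = 1357.36.
Round up → n = 1358 per group.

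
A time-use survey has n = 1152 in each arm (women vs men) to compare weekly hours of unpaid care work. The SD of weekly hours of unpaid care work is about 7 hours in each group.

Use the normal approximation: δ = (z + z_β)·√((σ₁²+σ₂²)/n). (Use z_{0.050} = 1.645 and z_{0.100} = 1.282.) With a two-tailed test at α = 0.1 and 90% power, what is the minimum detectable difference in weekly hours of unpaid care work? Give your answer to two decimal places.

Minimum detectable difference ≈ 0.85 hours

δ = (z_{α/2} + z_β) · √((σ₁²+σ₂²)/n)
  = (1.645 + 1.282) · √(98/1152)
  = 2.927 · √0.08507
  = 2.927 · 0.2917
  = 0.8537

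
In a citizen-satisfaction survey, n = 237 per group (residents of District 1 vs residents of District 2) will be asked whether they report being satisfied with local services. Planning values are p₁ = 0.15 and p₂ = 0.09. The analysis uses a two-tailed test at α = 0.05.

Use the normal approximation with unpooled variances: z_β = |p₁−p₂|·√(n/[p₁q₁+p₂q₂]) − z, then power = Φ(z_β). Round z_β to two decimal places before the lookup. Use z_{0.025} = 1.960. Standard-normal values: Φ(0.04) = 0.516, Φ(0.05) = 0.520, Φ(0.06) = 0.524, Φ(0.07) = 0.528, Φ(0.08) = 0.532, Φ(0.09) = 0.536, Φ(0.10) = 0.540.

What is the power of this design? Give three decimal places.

z_β = |p₁−p₂|·√(n/[p₁q₁+p₂q₂]) − z_{α/2}
    = 0.06 · √(237/0.2094) − 1.960
    = 0.06 · 33.6423 − 1.960
    = 2.0185 − 1.960 = 0.0585 → 0.06
Power = Φ(0.06) = 0.524.

Power ≈ 0.524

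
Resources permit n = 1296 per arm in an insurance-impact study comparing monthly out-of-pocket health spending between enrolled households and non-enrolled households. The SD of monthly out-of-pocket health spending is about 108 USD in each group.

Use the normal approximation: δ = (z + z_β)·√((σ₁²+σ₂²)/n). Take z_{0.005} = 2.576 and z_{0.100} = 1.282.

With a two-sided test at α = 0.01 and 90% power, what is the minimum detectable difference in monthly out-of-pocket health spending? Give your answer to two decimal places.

δ = (z_{α/2} + z_β) · √((σ₁²+σ₂²)/n)
  = (2.576 + 1.282) · √(23328/1296)
  = 3.858 · √18
  = 3.858 · 4.2426
  = 16.3681

Minimum detectable difference ≈ 16.37 USD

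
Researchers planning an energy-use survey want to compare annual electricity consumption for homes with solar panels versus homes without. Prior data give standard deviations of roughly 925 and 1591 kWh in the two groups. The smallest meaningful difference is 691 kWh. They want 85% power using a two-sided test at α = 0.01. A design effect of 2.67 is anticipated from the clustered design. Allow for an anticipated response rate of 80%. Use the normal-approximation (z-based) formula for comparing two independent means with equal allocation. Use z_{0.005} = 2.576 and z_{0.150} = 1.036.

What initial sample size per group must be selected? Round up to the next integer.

n = 309 per group

n = (z_{α/2} + z_β)² · (σ₁² + σ₂²) / δ²
  = (2.576 + 1.036)² · (925² + 1591² = 3386906) / 691²
  = 13.0465 · 3386906 / 477481
  = 92.54
Design effect: 2.67 × 92.54 = 247.09.
Adjust for 80% response: 247.09 / 0.80 = 308.86.
Round up → n = 309 per group.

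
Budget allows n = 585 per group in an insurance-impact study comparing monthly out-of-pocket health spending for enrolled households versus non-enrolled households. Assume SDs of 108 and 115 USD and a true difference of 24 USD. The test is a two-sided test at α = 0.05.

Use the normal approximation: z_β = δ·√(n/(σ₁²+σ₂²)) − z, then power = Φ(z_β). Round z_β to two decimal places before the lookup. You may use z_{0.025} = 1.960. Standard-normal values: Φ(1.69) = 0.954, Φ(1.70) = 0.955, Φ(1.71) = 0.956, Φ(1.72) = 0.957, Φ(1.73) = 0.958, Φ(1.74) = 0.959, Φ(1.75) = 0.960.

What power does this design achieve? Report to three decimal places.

z_β = δ·√(n/(σ₁²+σ₂²)) − z_{α/2}
    = 24 · √(585/24889) − 1.960
    = 24 · 0.15331 − 1.960
    = 3.6795 − 1.960 = 1.7195 → 1.72
Power = Φ(1.72) = 0.957.

Power ≈ 0.957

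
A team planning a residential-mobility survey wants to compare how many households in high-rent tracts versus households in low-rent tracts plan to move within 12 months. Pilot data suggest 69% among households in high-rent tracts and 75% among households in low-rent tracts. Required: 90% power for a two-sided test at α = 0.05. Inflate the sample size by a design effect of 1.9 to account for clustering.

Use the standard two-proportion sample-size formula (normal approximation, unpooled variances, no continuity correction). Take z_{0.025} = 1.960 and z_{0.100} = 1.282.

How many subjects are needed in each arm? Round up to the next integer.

n = (z_{α/2} + z_β)² · [p₁(1−p₁) + p₂(1−p₂)] / (p₁ − p₂)²
  = (1.960 + 1.282)² · (0.69·0.31 + 0.75·0.25) / (-0.06)²
  = (3.242)² · (0.2139 + 0.1875) / 0.0036
  = 10.5106 · 0.4014 / 0.0036
  = 1171.93
Design effect: 1.9 × 1171.93 = 2226.66.
Round up → n = 2227 per group.

n = 2227 per group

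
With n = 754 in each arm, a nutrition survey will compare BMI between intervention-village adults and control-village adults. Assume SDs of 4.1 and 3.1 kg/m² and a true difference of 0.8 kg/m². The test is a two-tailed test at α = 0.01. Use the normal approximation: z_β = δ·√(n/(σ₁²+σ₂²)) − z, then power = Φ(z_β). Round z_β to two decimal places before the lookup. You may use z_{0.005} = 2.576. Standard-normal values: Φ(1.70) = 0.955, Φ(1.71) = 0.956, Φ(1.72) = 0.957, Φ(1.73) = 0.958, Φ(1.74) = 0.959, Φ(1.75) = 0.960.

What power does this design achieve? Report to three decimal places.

z_β = δ·√(n/(σ₁²+σ₂²)) − z_{α/2}
    = 0.8 · √(754/26.42) − 2.576
    = 0.8 · 5.34219 − 2.576
    = 4.2738 − 2.576 = 1.6978 → 1.70
Power = Φ(1.70) = 0.955.

Power ≈ 0.955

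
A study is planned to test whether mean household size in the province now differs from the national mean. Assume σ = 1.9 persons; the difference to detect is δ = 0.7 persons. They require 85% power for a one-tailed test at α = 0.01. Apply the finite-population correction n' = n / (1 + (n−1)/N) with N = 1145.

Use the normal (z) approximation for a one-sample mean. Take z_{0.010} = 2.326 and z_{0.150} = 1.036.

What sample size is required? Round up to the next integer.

n = (z_α + z_β)² · σ² / δ²
  = (2.326 + 1.036)² · 1.9² / 0.7²
  = 11.3030 · 3.61 / 0.49
  = 83.27
Finite-population correction (N = 1145): 83.27 / (1 + (83.27 − 1)/1145) = 77.69.
Round up → n = 78.

n = 78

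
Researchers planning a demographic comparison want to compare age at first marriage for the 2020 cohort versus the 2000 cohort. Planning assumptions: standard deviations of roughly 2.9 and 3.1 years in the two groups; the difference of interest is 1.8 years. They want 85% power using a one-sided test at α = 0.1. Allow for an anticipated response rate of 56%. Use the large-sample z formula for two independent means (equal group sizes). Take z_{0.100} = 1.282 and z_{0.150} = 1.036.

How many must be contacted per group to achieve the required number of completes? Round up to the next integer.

n = 54 per group

n = (z_α + z_β)² · (σ₁² + σ₂²) / δ²
  = (1.282 + 1.036)² · (2.9² + 3.1² = 18.02) / 1.8²
  = 5.3731 · 18.02 / 3.24
  = 29.88
Adjust for 56% response: 29.88 / 0.56 = 53.36.
Round up → n = 54 per group.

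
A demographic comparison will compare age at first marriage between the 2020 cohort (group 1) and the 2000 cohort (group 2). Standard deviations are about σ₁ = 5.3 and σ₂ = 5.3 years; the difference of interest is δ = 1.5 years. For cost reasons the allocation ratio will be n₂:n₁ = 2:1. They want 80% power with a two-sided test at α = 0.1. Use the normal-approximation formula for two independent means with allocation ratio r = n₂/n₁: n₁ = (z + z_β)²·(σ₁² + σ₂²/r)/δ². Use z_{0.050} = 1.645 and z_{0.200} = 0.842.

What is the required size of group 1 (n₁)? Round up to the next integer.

n₁ = 116

n₁ = (z_{α/2} + z_β)² · (σ₁² + σ₂²/r) / δ²
   = (1.645 + 0.842)² · (5.3² + 5.3²/2) / 1.5²
   = 6.1852 · (28.09 + 14.045) / 2.25
   = 6.1852 · 42.135 / 2.25
   = 115.83
Round up → n₁ = 116; n₂ = r·n₁ = 2 × 116 = 232.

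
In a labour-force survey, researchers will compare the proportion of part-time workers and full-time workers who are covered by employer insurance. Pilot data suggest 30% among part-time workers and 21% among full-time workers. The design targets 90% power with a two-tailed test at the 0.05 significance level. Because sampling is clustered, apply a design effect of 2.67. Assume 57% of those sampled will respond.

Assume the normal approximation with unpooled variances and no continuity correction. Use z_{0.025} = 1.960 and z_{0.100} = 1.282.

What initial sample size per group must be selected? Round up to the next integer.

n = 2285 per group

n = (z_{α/2} + z_β)² · [p₁(1−p₁) + p₂(1−p₂)] / (p₁ − p₂)²
  = (1.960 + 1.282)² · (0.30·0.70 + 0.21·0.79) / (0.09)²
  = (3.242)² · (0.2100 + 0.1659) / 0.0081
  = 10.5106 · 0.3759 / 0.0081
  = 487.77
Design effect: 2.67 × 487.77 = 1302.34.
Adjust for 57% response: 1302.34 / 0.57 = 2284.81.
Round up → n = 2285 per group.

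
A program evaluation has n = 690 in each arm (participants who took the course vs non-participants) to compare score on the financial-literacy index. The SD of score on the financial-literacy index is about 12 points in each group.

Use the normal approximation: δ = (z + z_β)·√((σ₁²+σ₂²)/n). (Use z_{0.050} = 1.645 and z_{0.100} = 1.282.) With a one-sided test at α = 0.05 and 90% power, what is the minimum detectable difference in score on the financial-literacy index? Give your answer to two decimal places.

δ = (z_α + z_β) · √((σ₁²+σ₂²)/n)
  = (1.645 + 1.282) · √(288/690)
  = 2.927 · √0.41739
  = 2.927 · 0.6461
  = 1.8910

Minimum detectable difference ≈ 1.89 points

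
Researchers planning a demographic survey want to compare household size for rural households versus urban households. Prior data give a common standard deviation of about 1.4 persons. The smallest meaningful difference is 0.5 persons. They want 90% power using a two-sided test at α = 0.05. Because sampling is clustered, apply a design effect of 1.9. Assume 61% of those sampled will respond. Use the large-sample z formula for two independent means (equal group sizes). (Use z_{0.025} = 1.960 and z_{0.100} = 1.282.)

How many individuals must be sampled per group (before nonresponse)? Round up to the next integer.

n = 514 per group

n = (z_{α/2} + z_β)² · (σ₁² + σ₂²) / δ²
  = (1.960 + 1.282)² · (2·1.4² = 3.92) / 0.5²
  = 10.5106 · 3.92 / 0.25
  = 164.81
Design effect: 1.9 × 164.81 = 313.13.
Adjust for 61% response: 313.13 / 0.61 = 513.33.
Round up → n = 514 per group.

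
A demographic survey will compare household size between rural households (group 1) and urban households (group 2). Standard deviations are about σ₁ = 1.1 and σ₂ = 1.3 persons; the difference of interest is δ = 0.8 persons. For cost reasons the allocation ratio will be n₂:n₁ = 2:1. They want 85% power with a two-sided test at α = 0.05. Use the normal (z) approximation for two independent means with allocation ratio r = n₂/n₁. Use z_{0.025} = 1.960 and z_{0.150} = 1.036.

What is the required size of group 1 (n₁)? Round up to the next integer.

n₁ = 29

n₁ = (z_{α/2} + z_β)² · (σ₁² + σ₂²/r) / δ²
   = (1.960 + 1.036)² · (1.1² + 1.3²/2) / 0.8²
   = 8.9760 · (1.21 + 0.845) / 0.64
   = 8.9760 · 2.055 / 0.64
   = 28.82
Round up → n₁ = 29; n₂ = r·n₁ = 2 × 29 = 58.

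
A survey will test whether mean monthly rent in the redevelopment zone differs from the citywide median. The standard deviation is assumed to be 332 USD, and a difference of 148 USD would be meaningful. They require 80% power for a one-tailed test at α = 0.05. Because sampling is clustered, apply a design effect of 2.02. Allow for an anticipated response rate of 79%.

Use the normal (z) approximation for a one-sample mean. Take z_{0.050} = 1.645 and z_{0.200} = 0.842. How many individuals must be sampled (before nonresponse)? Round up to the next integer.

n = (z_α + z_β)² · σ² / δ²
  = (1.645 + 0.842)² · 332² / 148²
  = 6.1852 · 110224 / 21904
  = 31.12
Design effect: 2.02 × 31.12 = 62.87.
Adjust for 79% response: 62.87 / 0.79 = 79.58.
Round up → n = 80.

n = 80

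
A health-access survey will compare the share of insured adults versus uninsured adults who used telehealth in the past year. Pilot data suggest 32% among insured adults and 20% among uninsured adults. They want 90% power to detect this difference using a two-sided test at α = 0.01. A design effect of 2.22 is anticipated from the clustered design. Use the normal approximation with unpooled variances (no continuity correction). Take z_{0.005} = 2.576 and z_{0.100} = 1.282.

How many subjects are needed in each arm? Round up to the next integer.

n = 867 per group

n = (z_{α/2} + z_β)² · [p₁(1−p₁) + p₂(1−p₂)] / (p₁ − p₂)²
  = (2.576 + 1.282)² · (0.32·0.68 + 0.20·0.80) / (0.12)²
  = (3.858)² · (0.2176 + 0.1600) / 0.0144
  = 14.8842 · 0.3776 / 0.0144
  = 390.30
Design effect: 2.22 × 390.30 = 866.46.
Round up → n = 867 per group.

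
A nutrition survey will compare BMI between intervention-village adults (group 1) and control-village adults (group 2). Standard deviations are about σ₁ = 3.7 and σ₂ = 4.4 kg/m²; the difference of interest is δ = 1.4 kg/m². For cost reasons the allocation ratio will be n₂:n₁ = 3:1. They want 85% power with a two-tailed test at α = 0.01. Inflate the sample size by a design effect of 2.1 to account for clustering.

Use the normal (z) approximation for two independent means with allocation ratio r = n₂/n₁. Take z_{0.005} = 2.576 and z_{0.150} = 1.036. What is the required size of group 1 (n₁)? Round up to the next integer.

n₁ = (z_{α/2} + z_β)² · (σ₁² + σ₂²/r) / δ²
   = (2.576 + 1.036)² · (3.7² + 4.4²/3) / 1.4²
   = 13.0465 · (13.69 + 6.4533) / 1.96
   = 13.0465 · 20.1433 / 1.96
   = 134.08
Design effect: 2.1 × 134.08 = 281.57.
Round up → n₁ = 282; n₂ = r·n₁ = 3 × 282 = 846.

n₁ = 282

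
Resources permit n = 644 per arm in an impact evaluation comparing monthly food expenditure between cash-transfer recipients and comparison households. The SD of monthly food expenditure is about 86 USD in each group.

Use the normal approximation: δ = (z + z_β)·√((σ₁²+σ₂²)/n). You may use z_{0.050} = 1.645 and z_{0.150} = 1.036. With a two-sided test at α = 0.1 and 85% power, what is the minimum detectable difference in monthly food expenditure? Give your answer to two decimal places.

δ = (z_{α/2} + z_β) · √((σ₁²+σ₂²)/n)
  = (1.645 + 1.036) · √(14792/644)
  = 2.681 · √22.9689
  = 2.681 · 4.7926
  = 12.8489

Minimum detectable difference ≈ 12.85 USD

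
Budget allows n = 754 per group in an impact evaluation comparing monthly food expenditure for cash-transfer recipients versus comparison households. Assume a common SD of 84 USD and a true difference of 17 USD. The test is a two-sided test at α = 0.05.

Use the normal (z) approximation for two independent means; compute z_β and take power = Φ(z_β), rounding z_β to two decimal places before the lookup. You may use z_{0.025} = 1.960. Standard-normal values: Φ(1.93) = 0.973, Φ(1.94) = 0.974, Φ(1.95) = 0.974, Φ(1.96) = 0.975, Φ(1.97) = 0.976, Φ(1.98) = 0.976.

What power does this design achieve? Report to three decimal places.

z_β = δ·√(n/(σ₁²+σ₂²)) − z_{α/2}
    = 17 · √(754/14112) − 1.960
    = 17 · 0.23115 − 1.960
    = 3.9295 − 1.960 = 1.9695 → 1.97
Power = Φ(1.97) = 0.976.

Power ≈ 0.976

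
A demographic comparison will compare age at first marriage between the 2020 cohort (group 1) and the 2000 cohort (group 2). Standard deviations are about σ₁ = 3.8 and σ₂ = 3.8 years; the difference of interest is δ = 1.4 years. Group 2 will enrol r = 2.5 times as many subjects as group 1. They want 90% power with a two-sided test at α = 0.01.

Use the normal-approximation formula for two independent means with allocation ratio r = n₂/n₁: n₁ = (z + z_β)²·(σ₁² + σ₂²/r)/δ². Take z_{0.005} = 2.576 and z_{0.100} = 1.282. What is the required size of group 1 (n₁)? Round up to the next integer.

n₁ = 154

n₁ = (z_{α/2} + z_β)² · (σ₁² + σ₂²/r) / δ²
   = (2.576 + 1.282)² · (3.8² + 3.8²/2.5) / 1.4²
   = 14.8842 · (14.44 + 5.776) / 1.96
   = 14.8842 · 20.216 / 1.96
   = 153.52
Round up → n₁ = 154; n₂ = r·n₁ = 2.5 × 154 = 385.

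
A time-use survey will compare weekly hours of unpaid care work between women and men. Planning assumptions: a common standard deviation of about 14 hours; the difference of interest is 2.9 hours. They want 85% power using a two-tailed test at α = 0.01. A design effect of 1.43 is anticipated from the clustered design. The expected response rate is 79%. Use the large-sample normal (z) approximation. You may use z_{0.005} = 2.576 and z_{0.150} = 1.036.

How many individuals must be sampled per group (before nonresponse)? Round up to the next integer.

n = (z_{α/2} + z_β)² · (σ₁² + σ₂²) / δ²
  = (2.576 + 1.036)² · (2·14² = 392) / 2.9²
  = 13.0465 · 392 / 8.41
  = 608.11
Design effect: 1.43 × 608.11 = 869.60.
Adjust for 79% response: 869.60 / 0.79 = 1100.76.
Round up → n = 1101 per group.

n = 1101 per group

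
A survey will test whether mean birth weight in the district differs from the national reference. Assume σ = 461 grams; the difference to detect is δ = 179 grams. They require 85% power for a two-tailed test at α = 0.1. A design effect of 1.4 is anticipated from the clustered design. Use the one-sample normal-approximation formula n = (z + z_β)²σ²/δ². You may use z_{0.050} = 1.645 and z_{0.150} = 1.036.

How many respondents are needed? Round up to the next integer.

n = 67

n = (z_{α/2} + z_β)² · σ² / δ²
  = (1.645 + 1.036)² · 461² / 179²
  = 7.1878 · 212521 / 32041
  = 47.67
Design effect: 1.4 × 47.67 = 66.74.
Round up → n = 67.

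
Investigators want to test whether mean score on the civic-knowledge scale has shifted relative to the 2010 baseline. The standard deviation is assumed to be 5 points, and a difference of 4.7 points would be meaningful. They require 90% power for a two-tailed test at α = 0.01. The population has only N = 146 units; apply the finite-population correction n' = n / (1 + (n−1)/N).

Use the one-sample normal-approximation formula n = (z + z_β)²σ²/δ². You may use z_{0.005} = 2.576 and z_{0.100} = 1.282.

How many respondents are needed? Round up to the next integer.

n = (z_{α/2} + z_β)² · σ² / δ²
  = (2.576 + 1.282)² · 5² / 4.7²
  = 14.8842 · 25 / 22.09
  = 16.84
Finite-population correction (N = 146): 16.84 / (1 + (16.84 − 1)/146) = 15.20.
Round up → n = 16.

n = 16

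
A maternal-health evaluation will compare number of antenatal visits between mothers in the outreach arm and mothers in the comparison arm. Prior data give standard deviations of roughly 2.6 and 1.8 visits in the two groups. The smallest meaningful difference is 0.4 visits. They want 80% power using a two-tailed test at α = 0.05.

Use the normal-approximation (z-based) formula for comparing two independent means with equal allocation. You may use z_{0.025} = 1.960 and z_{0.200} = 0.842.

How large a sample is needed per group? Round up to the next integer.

n = 491 per group

n = (z_{α/2} + z_β)² · (σ₁² + σ₂²) / δ²
  = (1.960 + 0.842)² · (2.6² + 1.8² = 10) / 0.4²
  = 7.8512 · 10 / 0.16
  = 490.70
Round up → n = 491 per group.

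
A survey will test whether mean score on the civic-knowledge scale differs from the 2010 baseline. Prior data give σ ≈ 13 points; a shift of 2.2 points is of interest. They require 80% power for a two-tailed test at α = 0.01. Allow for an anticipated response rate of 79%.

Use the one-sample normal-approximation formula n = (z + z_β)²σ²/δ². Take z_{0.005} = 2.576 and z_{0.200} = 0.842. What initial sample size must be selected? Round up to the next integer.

n = (z_{α/2} + z_β)² · σ² / δ²
  = (2.576 + 0.842)² · 13² / 2.2²
  = 11.6827 · 169 / 4.84
  = 407.93
Adjust for 79% response: 407.93 / 0.79 = 516.37.
Round up → n = 517.

n = 517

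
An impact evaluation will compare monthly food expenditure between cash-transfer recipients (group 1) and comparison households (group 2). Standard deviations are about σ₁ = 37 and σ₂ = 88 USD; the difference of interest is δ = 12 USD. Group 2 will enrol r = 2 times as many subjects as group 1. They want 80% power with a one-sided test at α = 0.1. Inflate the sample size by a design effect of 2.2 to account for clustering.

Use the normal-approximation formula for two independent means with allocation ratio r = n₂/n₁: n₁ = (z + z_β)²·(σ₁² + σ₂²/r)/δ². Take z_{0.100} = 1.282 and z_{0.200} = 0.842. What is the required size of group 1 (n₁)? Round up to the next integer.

n₁ = (z_α + z_β)² · (σ₁² + σ₂²/r) / δ²
   = (1.282 + 0.842)² · (37² + 88²/2) / 12²
   = 4.5114 · (1369 + 3872) / 144
   = 4.5114 · 5241 / 144
   = 164.20
Design effect: 2.2 × 164.20 = 361.23.
Round up → n₁ = 362; n₂ = r·n₁ = 2 × 362 = 724.

n₁ = 362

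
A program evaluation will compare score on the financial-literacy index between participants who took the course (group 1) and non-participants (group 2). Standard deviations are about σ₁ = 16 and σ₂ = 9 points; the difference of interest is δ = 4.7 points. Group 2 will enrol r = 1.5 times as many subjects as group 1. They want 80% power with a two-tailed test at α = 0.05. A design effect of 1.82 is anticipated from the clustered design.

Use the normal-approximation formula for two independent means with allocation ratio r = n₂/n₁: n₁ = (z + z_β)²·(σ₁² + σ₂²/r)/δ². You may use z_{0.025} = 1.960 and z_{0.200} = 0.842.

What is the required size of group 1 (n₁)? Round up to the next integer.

n₁ = 201

n₁ = (z_{α/2} + z_β)² · (σ₁² + σ₂²/r) / δ²
   = (1.960 + 0.842)² · (16² + 9²/1.5) / 4.7²
   = 7.8512 · (256 + 54) / 22.09
   = 7.8512 · 310 / 22.09
   = 110.18
Design effect: 1.82 × 110.18 = 200.53.
Round up → n₁ = 201; n₂ = r·n₁ = 1.5 × 201 = 302.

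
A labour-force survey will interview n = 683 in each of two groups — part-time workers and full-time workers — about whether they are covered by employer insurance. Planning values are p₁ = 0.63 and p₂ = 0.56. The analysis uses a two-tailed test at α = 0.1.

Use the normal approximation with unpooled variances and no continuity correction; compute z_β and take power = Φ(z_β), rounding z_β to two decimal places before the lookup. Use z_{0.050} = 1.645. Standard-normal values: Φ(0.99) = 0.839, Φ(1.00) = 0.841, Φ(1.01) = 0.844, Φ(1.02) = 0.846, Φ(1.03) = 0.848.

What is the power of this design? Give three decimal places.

z_β = |p₁−p₂|·√(n/[p₁q₁+p₂q₂]) − z_{α/2}
    = 0.07 · √(683/0.4795) − 1.645
    = 0.07 · 37.7412 − 1.645
    = 2.6419 − 1.645 = 0.9969 → 1.00
Power = Φ(1.00) = 0.841.

Power ≈ 0.841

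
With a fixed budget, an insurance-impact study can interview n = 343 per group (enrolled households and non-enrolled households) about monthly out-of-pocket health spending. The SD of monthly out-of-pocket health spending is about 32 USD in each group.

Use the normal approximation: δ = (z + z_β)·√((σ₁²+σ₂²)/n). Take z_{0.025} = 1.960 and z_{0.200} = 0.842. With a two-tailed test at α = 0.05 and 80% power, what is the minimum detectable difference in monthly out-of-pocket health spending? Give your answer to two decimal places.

δ = (z_{α/2} + z_β) · √((σ₁²+σ₂²)/n)
  = (1.960 + 0.842) · √(2048/343)
  = 2.802 · √5.9708
  = 2.802 · 2.4435
  = 6.8468

Minimum detectable difference ≈ 6.85 USD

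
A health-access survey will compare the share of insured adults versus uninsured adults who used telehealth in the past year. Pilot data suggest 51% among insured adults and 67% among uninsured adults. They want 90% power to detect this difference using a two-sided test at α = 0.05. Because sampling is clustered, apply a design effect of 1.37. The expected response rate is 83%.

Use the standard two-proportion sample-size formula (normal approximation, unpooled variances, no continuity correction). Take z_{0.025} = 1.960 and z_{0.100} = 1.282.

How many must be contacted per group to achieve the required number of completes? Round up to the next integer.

n = (z_{α/2} + z_β)² · [p₁(1−p₁) + p₂(1−p₂)] / (p₁ − p₂)²
  = (1.960 + 1.282)² · (0.51·0.49 + 0.67·0.33) / (-0.16)²
  = (3.242)² · (0.2499 + 0.2211) / 0.0256
  = 10.5106 · 0.4710 / 0.0256
  = 193.38
Design effect: 1.37 × 193.38 = 264.93.
Adjust for 83% response: 264.93 / 0.83 = 319.19.
Round up → n = 320 per group.

n = 320 per group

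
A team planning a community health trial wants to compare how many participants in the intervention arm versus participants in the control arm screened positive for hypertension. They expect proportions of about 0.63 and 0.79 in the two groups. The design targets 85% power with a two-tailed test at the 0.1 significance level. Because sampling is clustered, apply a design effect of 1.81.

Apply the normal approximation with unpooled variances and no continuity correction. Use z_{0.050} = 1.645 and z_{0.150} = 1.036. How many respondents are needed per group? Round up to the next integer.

n = (z_{α/2} + z_β)² · [p₁(1−p₁) + p₂(1−p₂)] / (p₁ − p₂)²
  = (1.645 + 1.036)² · (0.63·0.37 + 0.79·0.21) / (-0.16)²
  = (2.681)² · (0.2331 + 0.1659) / 0.0256
  = 7.1878 · 0.3990 / 0.0256
  = 112.03
Design effect: 1.81 × 112.03 = 202.77.
Round up → n = 203 per group.

n = 203 per group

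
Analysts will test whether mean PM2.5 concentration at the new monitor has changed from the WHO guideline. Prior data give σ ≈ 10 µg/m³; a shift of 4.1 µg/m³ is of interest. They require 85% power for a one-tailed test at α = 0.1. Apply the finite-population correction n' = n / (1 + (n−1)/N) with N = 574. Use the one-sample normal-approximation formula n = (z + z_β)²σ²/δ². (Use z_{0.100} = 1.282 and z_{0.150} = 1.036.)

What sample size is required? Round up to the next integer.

n = (z_α + z_β)² · σ² / δ²
  = (1.282 + 1.036)² · 10² / 4.1²
  = 5.3731 · 100 / 16.81
  = 31.96
Finite-population correction (N = 574): 31.96 / (1 + (31.96 − 1)/574) = 30.33.
Round up → n = 31.

n = 31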